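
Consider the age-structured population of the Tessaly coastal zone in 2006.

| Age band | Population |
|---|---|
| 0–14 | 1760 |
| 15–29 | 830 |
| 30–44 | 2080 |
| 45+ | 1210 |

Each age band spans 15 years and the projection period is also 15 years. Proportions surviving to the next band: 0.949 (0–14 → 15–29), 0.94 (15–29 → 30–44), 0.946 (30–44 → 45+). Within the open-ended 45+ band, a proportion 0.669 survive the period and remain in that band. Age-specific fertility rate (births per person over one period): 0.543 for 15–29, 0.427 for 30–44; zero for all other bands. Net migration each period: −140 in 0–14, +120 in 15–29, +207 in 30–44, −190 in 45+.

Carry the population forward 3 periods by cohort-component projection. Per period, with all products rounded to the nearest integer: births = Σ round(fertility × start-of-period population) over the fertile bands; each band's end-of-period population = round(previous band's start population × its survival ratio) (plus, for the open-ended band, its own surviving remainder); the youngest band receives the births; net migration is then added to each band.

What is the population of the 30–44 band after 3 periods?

Numbering the groups 1..4 from youngest to oldest:
Period 1:
Births: 830 × 0.543 = 451  |  2080 × 0.427 = 888 → total 1339
Group 2: 1760 × 0.949 = 1670
Group 3: 830 × 0.94 = 780
Group 4: 2080 × 0.946 + 1210 × 0.669 = 1968 + 809 = 2777
Net migration: Group 1 − 140 → 1199; Group 2 + 120 → 1790; Group 3 + 207 → 987; Group 4 − 190 → 2587
End of period: [1199, 1790, 987, 2587]
Period 2:
Births: 1790 × 0.543 = 972  |  987 × 0.427 = 421 → total 1393
Group 2: 1199 × 0.949 = 1138
Group 3: 1790 × 0.94 = 1683
Group 4: 987 × 0.946 + 2587 × 0.669 = 934 + 1731 = 2665
Net migration: Group 1 − 140 → 1253; Group 2 + 120 → 1258; Group 3 + 207 → 1890; Group 4 − 190 → 2475
End of period: [1253, 1258, 1890, 2475]
Period 3:
Births: 1258 × 0.543 = 683  |  1890 × 0.427 = 807 → total 1490
Group 2: 1253 × 0.949 = 1189
Group 3: 1258 × 0.94 = 1183
Group 4: 1890 × 0.946 + 2475 × 0.669 = 1788 + 1656 = 3444
Net migration: Group 1 − 140 → 1350; Group 2 + 120 → 1309; Group 3 + 207 → 1390; Group 4 − 190 → 3254
End of period: [1350, 1309, 1390, 3254]

1390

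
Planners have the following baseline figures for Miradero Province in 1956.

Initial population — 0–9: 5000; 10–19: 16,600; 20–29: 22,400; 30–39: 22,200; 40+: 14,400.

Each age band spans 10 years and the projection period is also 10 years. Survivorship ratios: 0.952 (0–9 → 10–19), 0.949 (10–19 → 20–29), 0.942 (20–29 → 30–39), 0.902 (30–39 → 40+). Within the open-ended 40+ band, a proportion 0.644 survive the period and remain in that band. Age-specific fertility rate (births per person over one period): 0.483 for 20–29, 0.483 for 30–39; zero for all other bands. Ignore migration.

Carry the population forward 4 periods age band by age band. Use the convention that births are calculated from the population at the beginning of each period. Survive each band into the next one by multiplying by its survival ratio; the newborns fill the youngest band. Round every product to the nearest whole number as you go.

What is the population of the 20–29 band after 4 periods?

Let group 1 be 0–9 through group 5 = 40+.
Period 1:
Births: 22400 × 0.483 = 10819  |  22200 × 0.483 = 10723 ⇒ total 21542
Group 2: 5000 × 0.952 = 4760
Group 3: 16600 × 0.949 = 15753
Group 4: 22400 × 0.942 = 21101
Group 5: 22200 × 0.902 + 14400 × 0.644 = 20024 + 9274 = 29298
Population now: 0–9=21542, 10–19=4760, 20–29=15753, 30–39=21101, 40+=29298
Period 2:
Births: 15753 × 0.483 = 7609  |  21101 × 0.483 = 10192 ⇒ total 17801
Group 2: 21542 × 0.952 = 20508
Group 3: 4760 × 0.949 = 4517
Group 4: 15753 × 0.942 = 14839
Group 5: 21101 × 0.902 + 29298 × 0.644 = 19033 + 18868 = 37901
Population now: 0–9=17801, 10–19=20508, 20–29=4517, 30–39=14839, 40+=37901
Period 3:
Births: 4517 × 0.483 = 2182  |  14839 × 0.483 = 7167 ⇒ total 9349
Group 2: 17801 × 0.952 = 16947
Group 3: 20508 × 0.949 = 19462
Group 4: 4517 × 0.942 = 4255
Group 5: 14839 × 0.902 + 37901 × 0.644 = 13385 + 24408 = 37793
Population now: 0–9=9349, 10–19=16947, 20–29=19462, 30–39=4255, 40+=37793
Period 4:
Births: 19462 × 0.483 = 9400  |  4255 × 0.483 = 2055 ⇒ total 11455
Group 2: 9349 × 0.952 = 8900
Group 3: 16947 × 0.949 = 16083
Group 4: 19462 × 0.942 = 18333
Group 5: 4255 × 0.902 + 37793 × 0.644 = 3838 + 24339 = 28177
Population now: 0–9=11455, 10–19=8900, 20–29=16083, 30–39=18333, 40+=28177

16083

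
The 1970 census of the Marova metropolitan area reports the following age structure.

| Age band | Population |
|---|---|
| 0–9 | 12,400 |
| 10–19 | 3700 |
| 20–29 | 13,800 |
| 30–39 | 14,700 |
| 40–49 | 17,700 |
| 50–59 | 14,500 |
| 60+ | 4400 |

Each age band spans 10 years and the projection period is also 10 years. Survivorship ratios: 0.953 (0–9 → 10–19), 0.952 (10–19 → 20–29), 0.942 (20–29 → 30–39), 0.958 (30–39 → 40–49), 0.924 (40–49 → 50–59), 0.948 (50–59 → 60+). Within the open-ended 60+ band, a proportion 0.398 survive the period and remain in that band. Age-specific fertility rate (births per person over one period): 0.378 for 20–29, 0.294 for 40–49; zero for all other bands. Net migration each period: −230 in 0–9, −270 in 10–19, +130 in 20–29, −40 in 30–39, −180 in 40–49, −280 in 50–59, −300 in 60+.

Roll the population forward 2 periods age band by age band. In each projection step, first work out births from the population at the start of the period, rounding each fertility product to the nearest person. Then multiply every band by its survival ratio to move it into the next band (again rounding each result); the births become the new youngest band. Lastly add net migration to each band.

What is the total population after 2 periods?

— Period 1 —
Births: 13800 * 0.378 = 5216  |  17700 * 0.294 = 5204 → total 10420
10–19: 12400 * 0.953 = 11817
20–29: 3700 * 0.952 = 3522
30–39: 13800 * 0.942 = 13000
40–49: 14700 * 0.958 = 14083
50–59: 17700 * 0.924 = 16355
60+: 14500 * 0.948 + 4400 * 0.398 = 13746 + 1751 = 15497
Net migration: 0–9 − 230 → 10190; 10–19 − 270 → 11547; 20–29 + 130 → 3652; 30–39 − 40 → 12960; 40–49 − 180 → 13903; 50–59 − 280 → 16075; 60+ − 300 → 15197
Giving 10190 / 11547 / 3652 / 12960 / 13903 / 16075 / 15197.
— Period 2 —
Births: 3652 * 0.378 = 1380  |  13903 * 0.294 = 4087 → total 5467
10–19: 10190 * 0.953 = 9711
20–29: 11547 * 0.952 = 10993
30–39: 3652 * 0.942 = 3440
40–49: 12960 * 0.958 = 12416
50–59: 13903 * 0.924 = 12846
60+: 16075 * 0.948 + 15197 * 0.398 = 15239 + 6048 = 21287
Net migration: 0–9 − 230 → 5237; 10–19 − 270 → 9441; 20–29 + 130 → 11123; 30–39 − 40 → 3400; 40–49 − 180 → 12236; 50–59 − 280 → 12566; 60+ − 300 → 20987
Giving 5237 / 9441 / 11123 / 3400 / 12236 / 12566 / 20987.
Total after period 2: 5237 + 9441 + 11123 + 3400 + 12236 + 12566 + 20987 = 74990

74990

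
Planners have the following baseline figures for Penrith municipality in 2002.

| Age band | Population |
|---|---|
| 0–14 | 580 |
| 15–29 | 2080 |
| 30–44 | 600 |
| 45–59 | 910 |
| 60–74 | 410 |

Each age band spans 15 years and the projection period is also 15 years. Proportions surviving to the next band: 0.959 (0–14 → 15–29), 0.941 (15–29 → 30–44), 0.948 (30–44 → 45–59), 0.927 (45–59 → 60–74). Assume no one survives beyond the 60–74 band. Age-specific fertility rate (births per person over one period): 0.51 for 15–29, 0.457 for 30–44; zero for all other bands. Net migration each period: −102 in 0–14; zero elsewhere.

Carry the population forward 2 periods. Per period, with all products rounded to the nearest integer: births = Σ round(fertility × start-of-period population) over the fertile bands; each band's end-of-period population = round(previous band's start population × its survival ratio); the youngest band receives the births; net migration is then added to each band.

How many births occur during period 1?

[period 1]
Births: 2080 * 0.51 = 1061, 600 * 0.457 = 274 → 1335
15–29: 580 * 0.959 = 556
30–44: 2080 * 0.941 = 1957
45–59: 600 * 0.948 = 569
60–74: 910 * 0.927 = 844
Net migration: 0–14 − 102 → 1233
End of period: [1233, 556, 1957, 569, 844]

1335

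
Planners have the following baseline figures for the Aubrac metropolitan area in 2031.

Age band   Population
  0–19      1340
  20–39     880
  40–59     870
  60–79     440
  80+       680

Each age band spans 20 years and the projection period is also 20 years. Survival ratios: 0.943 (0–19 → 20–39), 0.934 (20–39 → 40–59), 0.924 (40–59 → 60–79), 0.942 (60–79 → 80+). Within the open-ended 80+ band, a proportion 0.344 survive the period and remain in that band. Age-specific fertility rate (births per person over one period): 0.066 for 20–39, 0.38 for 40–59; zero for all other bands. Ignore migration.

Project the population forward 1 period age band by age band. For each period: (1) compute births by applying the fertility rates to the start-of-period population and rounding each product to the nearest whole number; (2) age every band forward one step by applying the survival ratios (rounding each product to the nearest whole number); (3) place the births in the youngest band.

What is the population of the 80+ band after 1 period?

648

Let band 1 be 0–19 through band 5 = 80+.
— Period 1 —
Births: 880 × 0.066 = 58, 870 × 0.38 = 331 → 389
Band 2: 1340 × 0.943 = 1264
Band 3: 880 × 0.934 = 822
Band 4: 870 × 0.924 = 804
Band 5: 440 × 0.942 + 680 × 0.344 = 414 + 234 = 648
End of period: [389, 1264, 822, 804, 648]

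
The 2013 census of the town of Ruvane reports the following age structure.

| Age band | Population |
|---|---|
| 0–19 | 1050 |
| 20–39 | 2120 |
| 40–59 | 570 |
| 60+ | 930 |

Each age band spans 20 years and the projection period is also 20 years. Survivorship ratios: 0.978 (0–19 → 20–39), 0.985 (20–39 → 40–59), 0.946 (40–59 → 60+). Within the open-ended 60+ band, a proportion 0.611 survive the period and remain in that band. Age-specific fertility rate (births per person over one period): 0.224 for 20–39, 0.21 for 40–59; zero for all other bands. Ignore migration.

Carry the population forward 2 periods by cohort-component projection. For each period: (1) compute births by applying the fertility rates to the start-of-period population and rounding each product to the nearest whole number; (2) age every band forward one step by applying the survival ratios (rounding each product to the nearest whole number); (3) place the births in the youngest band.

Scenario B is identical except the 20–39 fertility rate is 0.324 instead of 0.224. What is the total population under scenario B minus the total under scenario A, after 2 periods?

Period 1.
Births: 2120 × 0.224 = 475  |  570 × 0.21 = 120 ⇒ total 595
20–39: 1050 × 0.978 = 1027
40–59: 2120 × 0.985 = 2088
60+: 570 × 0.946 + 930 × 0.611 = 539 + 568 = 1107
Giving 595 / 1027 / 2088 / 1107.
Period 2.
Births: 1027 × 0.224 = 230  |  2088 × 0.21 = 438 ⇒ total 668
20–39: 595 × 0.978 = 582
40–59: 1027 × 0.985 = 1012
60+: 2088 × 0.946 + 1107 × 0.611 = 1975 + 676 = 2651
Giving 668 / 582 / 1012 / 2651.
Scenario A total after 2 periods: 4913
Scenario B projection —
Period 1.
Births: 2120 × 0.324 = 687  |  570 × 0.21 = 120 ⇒ total 807
20–39: 1050 × 0.978 = 1027
40–59: 2120 × 0.985 = 2088
60+: 570 × 0.946 + 930 × 0.611 = 539 + 568 = 1107
Giving 807 / 1027 / 2088 / 1107.
Period 2.
Births: 1027 × 0.324 = 333  |  2088 × 0.21 = 438 ⇒ total 771
20–39: 807 × 0.978 = 789
40–59: 1027 × 0.985 = 1012
60+: 2088 × 0.946 + 1107 × 0.611 = 1975 + 676 = 2651
Giving 771 / 789 / 1012 / 2651.
Scenario B total after 2 periods: 5223
Difference B − A = 5223 − 4913 = 310

310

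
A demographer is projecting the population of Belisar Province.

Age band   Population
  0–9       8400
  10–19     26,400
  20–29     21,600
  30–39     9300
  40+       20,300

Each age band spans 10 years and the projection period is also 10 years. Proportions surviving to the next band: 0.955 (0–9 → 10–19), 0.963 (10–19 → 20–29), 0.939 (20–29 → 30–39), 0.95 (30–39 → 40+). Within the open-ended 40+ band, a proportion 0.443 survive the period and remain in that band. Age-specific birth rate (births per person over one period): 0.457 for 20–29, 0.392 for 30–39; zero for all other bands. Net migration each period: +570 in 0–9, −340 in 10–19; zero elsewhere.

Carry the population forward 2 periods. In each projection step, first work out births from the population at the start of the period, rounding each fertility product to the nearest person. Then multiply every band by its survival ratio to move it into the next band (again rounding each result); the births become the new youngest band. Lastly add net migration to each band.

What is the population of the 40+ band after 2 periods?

27166

[period 1]
Births: 21600 × 0.457 = 9871, 9300 × 0.392 = 3646 → 13517
10–19: 8400 × 0.955 = 8022
20–29: 26400 × 0.963 = 25423
30–39: 21600 × 0.939 = 20282
40+: 9300 × 0.95 + 20300 × 0.443 = 8835 + 8993 = 17828
Net migration: 0–9 + 570 → 14087; 10–19 − 340 → 7682
End of period: [14087, 7682, 25423, 20282, 17828]
[period 2]
Births: 25423 × 0.457 = 11618, 20282 × 0.392 = 7951 → 19569
10–19: 14087 × 0.955 = 13453
20–29: 7682 × 0.963 = 7398
30–39: 25423 × 0.939 = 23872
40+: 20282 × 0.95 + 17828 × 0.443 = 19268 + 7898 = 27166
Net migration: 0–9 + 570 → 20139; 10–19 − 340 → 13113
End of period: [20139, 13113, 7398, 23872, 27166]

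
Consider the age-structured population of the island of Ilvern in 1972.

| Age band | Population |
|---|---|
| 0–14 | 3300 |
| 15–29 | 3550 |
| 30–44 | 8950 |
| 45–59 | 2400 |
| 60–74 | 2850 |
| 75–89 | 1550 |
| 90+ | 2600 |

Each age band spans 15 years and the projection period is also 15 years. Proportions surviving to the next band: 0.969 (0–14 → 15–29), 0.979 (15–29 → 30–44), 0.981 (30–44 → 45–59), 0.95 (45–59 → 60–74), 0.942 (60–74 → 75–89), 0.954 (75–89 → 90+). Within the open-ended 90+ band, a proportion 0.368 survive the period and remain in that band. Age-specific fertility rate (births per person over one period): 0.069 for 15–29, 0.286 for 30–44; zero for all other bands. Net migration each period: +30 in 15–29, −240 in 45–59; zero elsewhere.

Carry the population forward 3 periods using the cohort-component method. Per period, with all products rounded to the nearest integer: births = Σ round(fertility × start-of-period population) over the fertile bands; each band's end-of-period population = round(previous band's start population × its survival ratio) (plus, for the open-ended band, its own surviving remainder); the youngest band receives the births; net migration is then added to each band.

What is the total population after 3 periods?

21827

After projecting period 1:
Births: 3550 * 0.069 = 245 ; 8950 * 0.286 = 2560 → 2805
15–29: 3300 * 0.969 = 3198
30–44: 3550 * 0.979 = 3475
45–59: 8950 * 0.981 = 8780
60–74: 2400 * 0.95 = 2280
75–89: 2850 * 0.942 = 2685
90+: 1550 * 0.954 + 2600 * 0.368 = 1479 + 957 = 2436
Net migration: 15–29 + 30 → 3228; 45–59 − 240 → 8540
End of period: [2805, 3228, 3475, 8540, 2280, 2685, 2436]
After projecting period 2:
Births: 3228 * 0.069 = 223 ; 3475 * 0.286 = 994 → 1217
15–29: 2805 * 0.969 = 2718
30–44: 3228 * 0.979 = 3160
45–59: 3475 * 0.981 = 3409
60–74: 8540 * 0.95 = 8113
75–89: 2280 * 0.942 = 2148
90+: 2685 * 0.954 + 2436 * 0.368 = 2561 + 896 = 3457
Net migration: 15–29 + 30 → 2748; 45–59 − 240 → 3169
End of period: [1217, 2748, 3160, 3169, 8113, 2148, 3457]
After projecting period 3:
Births: 2748 * 0.069 = 190 ; 3160 * 0.286 = 904 → 1094
15–29: 1217 * 0.969 = 1179
30–44: 2748 * 0.979 = 2690
45–59: 3160 * 0.981 = 3100
60–74: 3169 * 0.95 = 3011
75–89: 8113 * 0.942 = 7642
90+: 2148 * 0.954 + 3457 * 0.368 = 2049 + 1272 = 3321
Net migration: 15–29 + 30 → 1209; 45–59 − 240 → 2860
End of period: [1094, 1209, 2690, 2860, 3011, 7642, 3321]
Total after period 3: 1094 + 1209 + 2690 + 2860 + 3011 + 7642 + 3321 = 21827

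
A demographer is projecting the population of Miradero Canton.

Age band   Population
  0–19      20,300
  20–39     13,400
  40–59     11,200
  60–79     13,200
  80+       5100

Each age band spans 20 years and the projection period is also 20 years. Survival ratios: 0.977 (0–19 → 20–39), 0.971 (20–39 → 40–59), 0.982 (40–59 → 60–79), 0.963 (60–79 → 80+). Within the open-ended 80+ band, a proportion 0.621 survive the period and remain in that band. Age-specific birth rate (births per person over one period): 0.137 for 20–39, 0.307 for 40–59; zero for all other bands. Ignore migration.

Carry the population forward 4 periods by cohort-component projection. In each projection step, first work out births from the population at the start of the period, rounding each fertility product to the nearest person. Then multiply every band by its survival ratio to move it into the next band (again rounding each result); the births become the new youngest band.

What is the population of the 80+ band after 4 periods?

33739

After projecting period 1:
Births: 13400 × 0.137 = 1836, 11200 × 0.307 = 3438 → 5274
20–39: 20300 × 0.977 = 19833
40–59: 13400 × 0.971 = 13011
60–79: 11200 × 0.982 = 10998
80+: 13200 × 0.963 + 5100 × 0.621 = 12712 + 3167 = 15879
End of period: [5274, 19833, 13011, 10998, 15879]
After projecting period 2:
Births: 19833 × 0.137 = 2717, 13011 × 0.307 = 3994 → 6711
20–39: 5274 × 0.977 = 5153
40–59: 19833 × 0.971 = 19258
60–79: 13011 × 0.982 = 12777
80+: 10998 × 0.963 + 15879 × 0.621 = 10591 + 9861 = 20452
End of period: [6711, 5153, 19258, 12777, 20452]
After projecting period 3:
Births: 5153 × 0.137 = 706, 19258 × 0.307 = 5912 → 6618
20–39: 6711 × 0.977 = 6557
40–59: 5153 × 0.971 = 5004
60–79: 19258 × 0.982 = 18911
80+: 12777 × 0.963 + 20452 × 0.621 = 12304 + 12701 = 25005
End of period: [6618, 6557, 5004, 18911, 25005]
After projecting period 4:
Births: 6557 × 0.137 = 898, 5004 × 0.307 = 1536 → 2434
20–39: 6618 × 0.977 = 6466
40–59: 6557 × 0.971 = 6367
60–79: 5004 × 0.982 = 4914
80+: 18911 × 0.963 + 25005 × 0.621 = 18211 + 15528 = 33739
End of period: [2434, 6466, 6367, 4914, 33739]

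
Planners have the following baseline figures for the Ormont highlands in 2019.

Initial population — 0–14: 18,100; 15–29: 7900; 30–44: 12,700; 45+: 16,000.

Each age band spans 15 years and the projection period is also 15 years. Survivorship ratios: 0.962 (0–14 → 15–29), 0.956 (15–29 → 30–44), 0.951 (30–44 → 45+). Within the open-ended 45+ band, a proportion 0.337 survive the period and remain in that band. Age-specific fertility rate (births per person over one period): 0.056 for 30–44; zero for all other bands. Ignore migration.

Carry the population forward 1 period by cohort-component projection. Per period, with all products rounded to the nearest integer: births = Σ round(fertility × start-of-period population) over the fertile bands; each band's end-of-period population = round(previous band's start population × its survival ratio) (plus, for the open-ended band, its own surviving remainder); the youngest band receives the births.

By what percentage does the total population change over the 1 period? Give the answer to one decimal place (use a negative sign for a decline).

-21.1

Numbering the bands 1..4 from youngest to oldest:
— Period 1 —
Births: 12700 * 0.056 = 711
Band 2: 18100 * 0.962 = 17412
Band 3: 7900 * 0.956 = 7552
Band 4: 12700 * 0.951 + 16000 * 0.337 = 12078 + 5392 = 17470
Giving 711 / 17412 / 7552 / 17470.
Total: 54700 → 43145; change = -11555; percentage change = -21.1%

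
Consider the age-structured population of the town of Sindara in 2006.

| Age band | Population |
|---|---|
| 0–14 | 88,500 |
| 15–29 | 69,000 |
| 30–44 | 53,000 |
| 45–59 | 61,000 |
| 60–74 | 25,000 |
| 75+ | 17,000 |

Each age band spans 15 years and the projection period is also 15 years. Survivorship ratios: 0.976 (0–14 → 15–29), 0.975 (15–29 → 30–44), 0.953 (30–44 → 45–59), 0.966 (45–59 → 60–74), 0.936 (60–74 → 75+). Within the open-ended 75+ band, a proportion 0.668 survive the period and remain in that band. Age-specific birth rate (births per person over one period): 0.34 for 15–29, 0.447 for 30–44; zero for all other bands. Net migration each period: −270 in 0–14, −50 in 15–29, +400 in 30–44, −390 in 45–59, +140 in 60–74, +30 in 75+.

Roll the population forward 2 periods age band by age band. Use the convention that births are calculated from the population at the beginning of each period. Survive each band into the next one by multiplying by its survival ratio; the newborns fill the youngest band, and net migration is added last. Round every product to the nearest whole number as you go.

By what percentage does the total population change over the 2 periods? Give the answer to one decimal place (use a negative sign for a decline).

21.5

After projecting period 1:
Births: 69000 × 0.34 = 23460  |  53000 × 0.447 = 23691 ⇒ total 47151
15–29: 88500 × 0.976 = 86376
30–44: 69000 × 0.975 = 67275
45–59: 53000 × 0.953 = 50509
60–74: 61000 × 0.966 = 58926
75+: 25000 × 0.936 + 17000 × 0.668 = 23400 + 11356 = 34756
Net migration: 0–14 − 270 → 46881; 15–29 − 50 → 86326; 30–44 + 400 → 67675; 45–59 − 390 → 50119; 60–74 + 140 → 59066; 75+ + 30 → 34786
Giving 46881 / 86326 / 67675 / 50119 / 59066 / 34786.
After projecting period 2:
Births: 86326 × 0.34 = 29351  |  67675 × 0.447 = 30251 ⇒ total 59602
15–29: 46881 × 0.976 = 45756
30–44: 86326 × 0.975 = 84168
45–59: 67675 × 0.953 = 64494
60–74: 50119 × 0.966 = 48415
75+: 59066 × 0.936 + 34786 × 0.668 = 55286 + 23237 = 78523
Net migration: 0–14 − 270 → 59332; 15–29 − 50 → 45706; 30–44 + 400 → 84568; 45–59 − 390 → 64104; 60–74 + 140 → 48555; 75+ + 30 → 78553
Giving 59332 / 45706 / 84568 / 64104 / 48555 / 78553.
Total: 313500 → 380818; change = 67318; percentage change = 21.5%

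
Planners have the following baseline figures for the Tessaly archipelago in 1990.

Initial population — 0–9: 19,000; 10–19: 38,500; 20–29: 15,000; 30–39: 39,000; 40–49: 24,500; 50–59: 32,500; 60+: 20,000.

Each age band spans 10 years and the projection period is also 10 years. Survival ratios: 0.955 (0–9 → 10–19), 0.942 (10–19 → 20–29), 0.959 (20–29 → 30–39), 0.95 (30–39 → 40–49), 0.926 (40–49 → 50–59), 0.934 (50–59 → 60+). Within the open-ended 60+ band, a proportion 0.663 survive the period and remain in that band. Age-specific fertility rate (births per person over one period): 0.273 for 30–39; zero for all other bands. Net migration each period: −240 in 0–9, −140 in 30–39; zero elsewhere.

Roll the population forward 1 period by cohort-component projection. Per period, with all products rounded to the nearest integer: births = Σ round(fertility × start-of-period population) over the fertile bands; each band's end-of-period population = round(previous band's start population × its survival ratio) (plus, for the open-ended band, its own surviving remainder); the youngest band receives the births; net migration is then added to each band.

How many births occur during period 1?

10647

After projecting period 1:
Births: 39000 × 0.273 = 10647
10–19: 19000 × 0.955 = 18145
20–29: 38500 × 0.942 = 36267
30–39: 15000 × 0.959 = 14385
40–49: 39000 × 0.95 = 37050
50–59: 24500 × 0.926 = 22687
60+: 32500 × 0.934 + 20000 × 0.663 = 30355 + 13260 = 43615
Net migration: 0–9 − 240 → 10407; 30–39 − 140 → 14245
Population now: 0–9=10407, 10–19=18145, 20–29=36267, 30–39=14245, 40–49=37050, 50–59=22687, 60+=43615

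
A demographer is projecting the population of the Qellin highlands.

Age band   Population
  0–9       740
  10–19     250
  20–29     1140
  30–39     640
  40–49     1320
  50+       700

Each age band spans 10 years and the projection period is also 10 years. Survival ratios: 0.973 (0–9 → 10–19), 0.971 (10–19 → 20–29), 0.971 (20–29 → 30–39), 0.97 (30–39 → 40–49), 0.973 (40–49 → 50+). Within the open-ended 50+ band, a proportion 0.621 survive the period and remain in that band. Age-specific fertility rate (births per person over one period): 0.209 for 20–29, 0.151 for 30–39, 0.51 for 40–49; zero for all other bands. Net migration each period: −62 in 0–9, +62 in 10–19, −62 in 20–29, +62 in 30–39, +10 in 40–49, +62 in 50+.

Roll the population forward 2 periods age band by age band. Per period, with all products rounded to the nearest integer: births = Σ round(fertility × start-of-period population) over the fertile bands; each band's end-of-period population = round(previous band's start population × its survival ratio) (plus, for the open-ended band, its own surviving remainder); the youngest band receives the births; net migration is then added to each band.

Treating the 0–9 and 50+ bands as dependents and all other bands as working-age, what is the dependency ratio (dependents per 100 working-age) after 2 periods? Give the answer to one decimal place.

73.7

[period 1]
Births: 1140 × 0.209 = 238, 640 × 0.151 = 97, 1320 × 0.51 = 673 → 1008
10–19: 740 × 0.973 = 720
20–29: 250 × 0.971 = 243
30–39: 1140 × 0.971 = 1107
40–49: 640 × 0.97 = 621
50+: 1320 × 0.973 + 700 × 0.621 = 1284 + 435 = 1719
Net migration: 0–9 − 62 → 946; 10–19 + 62 → 782; 20–29 − 62 → 181; 30–39 + 62 → 1169; 40–49 + 10 → 631; 50+ + 62 → 1781
Population now: 0–9=946, 10–19=782, 20–29=181, 30–39=1169, 40–49=631, 50+=1781
[period 2]
Births: 181 × 0.209 = 38, 1169 × 0.151 = 177, 631 × 0.51 = 322 → 537
10–19: 946 × 0.973 = 920
20–29: 782 × 0.971 = 759
30–39: 181 × 0.971 = 176
40–49: 1169 × 0.97 = 1134
50+: 631 × 0.973 + 1781 × 0.621 = 614 + 1106 = 1720
Net migration: 0–9 − 62 → 475; 10–19 + 62 → 982; 20–29 − 62 → 697; 30–39 + 62 → 238; 40–49 + 10 → 1144; 50+ + 62 → 1782
Population now: 0–9=475, 10–19=982, 20–29=697, 30–39=238, 40–49=1144, 50+=1782
Dependents (band 0–9 + band 50+) = 475 + 1782 = 2257; working-age = 3061; ratio = 2257/3061 × 100 = 73.7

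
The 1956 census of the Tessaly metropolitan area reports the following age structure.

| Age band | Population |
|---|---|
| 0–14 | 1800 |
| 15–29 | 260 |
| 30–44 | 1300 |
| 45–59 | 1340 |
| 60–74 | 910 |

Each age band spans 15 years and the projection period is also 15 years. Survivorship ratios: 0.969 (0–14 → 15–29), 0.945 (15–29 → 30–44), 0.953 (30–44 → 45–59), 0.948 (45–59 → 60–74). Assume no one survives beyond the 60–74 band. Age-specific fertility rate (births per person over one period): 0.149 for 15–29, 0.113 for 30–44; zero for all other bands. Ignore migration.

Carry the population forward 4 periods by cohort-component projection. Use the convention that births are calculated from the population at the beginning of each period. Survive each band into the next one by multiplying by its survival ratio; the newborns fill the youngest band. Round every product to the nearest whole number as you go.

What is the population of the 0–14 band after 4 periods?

Let group 1 be 0–14 through group 5 = 60–74.
Period 1.
Births: 260 * 0.149 = 39, 1300 * 0.113 = 147 ⇒ total 186
Group 2: 1800 * 0.969 = 1744
Group 3: 260 * 0.945 = 246
Group 4: 1300 * 0.953 = 1239
Group 5: 1340 * 0.948 = 1270
Population now: 0–14=186, 15–29=1744, 30–44=246, 45–59=1239, 60–74=1270
Period 2.
Births: 1744 * 0.149 = 260, 246 * 0.113 = 28 ⇒ total 288
Group 2: 186 * 0.969 = 180
Group 3: 1744 * 0.945 = 1648
Group 4: 246 * 0.953 = 234
Group 5: 1239 * 0.948 = 1175
Population now: 0–14=288, 15–29=180, 30–44=1648, 45–59=234, 60–74=1175
Period 3.
Births: 180 * 0.149 = 27, 1648 * 0.113 = 186 ⇒ total 213
Group 2: 288 * 0.969 = 279
Group 3: 180 * 0.945 = 170
Group 4: 1648 * 0.953 = 1571
Group 5: 234 * 0.948 = 222
Population now: 0–14=213, 15–29=279, 30–44=170, 45–59=1571, 60–74=222
Period 4.
Births: 279 * 0.149 = 42, 170 * 0.113 = 19 ⇒ total 61
Group 2: 213 * 0.969 = 206
Group 3: 279 * 0.945 = 264
Group 4: 170 * 0.953 = 162
Group 5: 1571 * 0.948 = 1489
Population now: 0–14=61, 15–29=206, 30–44=264, 45–59=162, 60–74=1489

61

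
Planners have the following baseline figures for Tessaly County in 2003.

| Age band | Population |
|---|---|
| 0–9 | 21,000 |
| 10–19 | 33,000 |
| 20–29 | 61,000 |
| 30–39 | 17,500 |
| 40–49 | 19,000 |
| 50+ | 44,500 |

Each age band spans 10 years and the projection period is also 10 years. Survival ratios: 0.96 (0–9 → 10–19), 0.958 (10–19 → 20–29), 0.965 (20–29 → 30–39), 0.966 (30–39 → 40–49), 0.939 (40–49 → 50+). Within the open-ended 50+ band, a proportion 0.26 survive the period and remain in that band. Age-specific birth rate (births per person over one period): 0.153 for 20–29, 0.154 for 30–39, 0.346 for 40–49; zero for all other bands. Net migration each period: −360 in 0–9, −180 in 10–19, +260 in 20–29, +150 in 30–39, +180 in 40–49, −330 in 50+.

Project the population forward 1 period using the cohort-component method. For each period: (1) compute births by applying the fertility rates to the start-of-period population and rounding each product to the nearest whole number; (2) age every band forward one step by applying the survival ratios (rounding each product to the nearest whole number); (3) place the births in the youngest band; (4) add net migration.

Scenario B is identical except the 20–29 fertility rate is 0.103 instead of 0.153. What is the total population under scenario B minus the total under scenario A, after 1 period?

Numbering the bands 1..6 from youngest to oldest:
Period 1.
Births: 61000 * 0.153 = 9333 ; 17500 * 0.154 = 2695 ; 19000 * 0.346 = 6574 — total 18602
Band 2: 21000 * 0.96 = 20160
Band 3: 33000 * 0.958 = 31614
Band 4: 61000 * 0.965 = 58865
Band 5: 17500 * 0.966 = 16905
Band 6: 19000 * 0.939 + 44500 * 0.26 = 17841 + 11570 = 29411
Net migration: Band 1 − 360 → 18242; Band 2 − 180 → 19980; Band 3 + 260 → 31874; Band 4 + 150 → 59015; Band 5 + 180 → 17085; Band 6 − 330 → 29081
End of period: [18242, 19980, 31874, 59015, 17085, 29081]
Scenario A total after 1 period: 175277
Scenario B projection —
Period 1.
Births: 61000 * 0.103 = 6283 ; 17500 * 0.154 = 2695 ; 19000 * 0.346 = 6574 — total 15552
Band 2: 21000 * 0.96 = 20160
Band 3: 33000 * 0.958 = 31614
Band 4: 61000 * 0.965 = 58865
Band 5: 17500 * 0.966 = 16905
Band 6: 19000 * 0.939 + 44500 * 0.26 = 17841 + 11570 = 29411
Net migration: Band 1 − 360 → 15192; Band 2 − 180 → 19980; Band 3 + 260 → 31874; Band 4 + 150 → 59015; Band 5 + 180 → 17085; Band 6 − 330 → 29081
End of period: [15192, 19980, 31874, 59015, 17085, 29081]
Scenario B total after 1 period: 172227
Difference B − A = 172227 − 175277 = -3050

-3050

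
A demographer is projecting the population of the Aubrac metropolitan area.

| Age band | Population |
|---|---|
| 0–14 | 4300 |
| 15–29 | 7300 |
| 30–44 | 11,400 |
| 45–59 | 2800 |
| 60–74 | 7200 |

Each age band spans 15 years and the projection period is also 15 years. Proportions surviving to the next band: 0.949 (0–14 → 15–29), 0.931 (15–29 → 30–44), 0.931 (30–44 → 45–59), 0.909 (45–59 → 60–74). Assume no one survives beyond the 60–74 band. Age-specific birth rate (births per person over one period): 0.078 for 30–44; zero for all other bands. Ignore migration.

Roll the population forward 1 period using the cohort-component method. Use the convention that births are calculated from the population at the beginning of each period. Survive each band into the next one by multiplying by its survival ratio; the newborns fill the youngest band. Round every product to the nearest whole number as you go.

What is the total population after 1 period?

(Groups numbered youngest = 1 to oldest = 5.)
Period 1:
Births: 11400 × 0.078 = 889
Group 2: 4300 × 0.949 = 4081
Group 3: 7300 × 0.931 = 6796
Group 4: 11400 × 0.931 = 10613
Group 5: 2800 × 0.909 = 2545
→ [889, 4081, 6796, 10613, 2545]
Total after period 1: 889 + 4081 + 6796 + 10613 + 2545 = 24924

24924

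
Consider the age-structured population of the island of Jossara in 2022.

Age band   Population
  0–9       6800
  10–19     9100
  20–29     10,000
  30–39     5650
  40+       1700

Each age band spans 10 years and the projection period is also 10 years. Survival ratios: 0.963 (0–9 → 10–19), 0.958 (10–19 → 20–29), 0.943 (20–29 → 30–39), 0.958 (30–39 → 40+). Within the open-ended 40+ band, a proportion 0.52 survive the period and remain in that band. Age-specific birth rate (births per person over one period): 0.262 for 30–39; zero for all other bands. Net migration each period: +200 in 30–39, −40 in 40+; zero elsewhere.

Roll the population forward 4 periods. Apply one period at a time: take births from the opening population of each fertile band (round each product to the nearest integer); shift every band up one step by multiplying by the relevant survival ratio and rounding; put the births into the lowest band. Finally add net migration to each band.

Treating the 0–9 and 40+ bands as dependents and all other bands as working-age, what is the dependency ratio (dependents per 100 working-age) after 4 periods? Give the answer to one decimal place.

After projecting period 1:
Births: 5650 × 0.262 = 1480
10–19: 6800 × 0.963 = 6548
20–29: 9100 × 0.958 = 8718
30–39: 10000 × 0.943 = 9430
40+: 5650 × 0.958 + 1700 × 0.52 = 5413 + 884 = 6297
Net migration: 30–39 + 200 → 9630; 40+ − 40 → 6257
→ [1480, 6548, 8718, 9630, 6257]
After projecting period 2:
Births: 9630 × 0.262 = 2523
10–19: 1480 × 0.963 = 1425
20–29: 6548 × 0.958 = 6273
30–39: 8718 × 0.943 = 8221
40+: 9630 × 0.958 + 6257 × 0.52 = 9226 + 3254 = 12480
Net migration: 30–39 + 200 → 8421; 40+ − 40 → 12440
→ [2523, 1425, 6273, 8421, 12440]
After projecting period 3:
Births: 8421 × 0.262 = 2206
10–19: 2523 × 0.963 = 2430
20–29: 1425 × 0.958 = 1365
30–39: 6273 × 0.943 = 5915
40+: 8421 × 0.958 + 12440 × 0.52 = 8067 + 6469 = 14536
Net migration: 30–39 + 200 → 6115; 40+ − 40 → 14496
→ [2206, 2430, 1365, 6115, 14496]
After projecting period 4:
Births: 6115 × 0.262 = 1602
10–19: 2206 × 0.963 = 2124
20–29: 2430 × 0.958 = 2328
30–39: 1365 × 0.943 = 1287
40+: 6115 × 0.958 + 14496 × 0.52 = 5858 + 7538 = 13396
Net migration: 30–39 + 200 → 1487; 40+ − 40 → 13356
→ [1602, 2124, 2328, 1487, 13356]
Dependents (band 0–9 + band 40+) = 1602 + 13356 = 14958; working-age = 5939; ratio = 14958/5939 × 100 = 251.9

251.9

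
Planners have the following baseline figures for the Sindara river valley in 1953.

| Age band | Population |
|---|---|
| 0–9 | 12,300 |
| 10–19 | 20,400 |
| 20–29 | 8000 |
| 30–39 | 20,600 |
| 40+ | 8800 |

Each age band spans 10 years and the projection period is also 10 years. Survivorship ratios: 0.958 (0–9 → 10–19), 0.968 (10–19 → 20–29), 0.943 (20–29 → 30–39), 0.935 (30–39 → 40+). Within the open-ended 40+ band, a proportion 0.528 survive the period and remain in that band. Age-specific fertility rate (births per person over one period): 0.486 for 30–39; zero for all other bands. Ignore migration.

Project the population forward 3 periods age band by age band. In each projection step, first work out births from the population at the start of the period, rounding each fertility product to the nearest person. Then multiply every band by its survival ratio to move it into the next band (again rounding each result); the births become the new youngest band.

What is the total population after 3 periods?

60402

(Bands numbered youngest = 1 to oldest = 5.)
After projecting period 1:
Births: 20600 * 0.486 = 10012
Band 2: 12300 * 0.958 = 11783
Band 3: 20400 * 0.968 = 19747
Band 4: 8000 * 0.943 = 7544
Band 5: 20600 * 0.935 + 8800 * 0.528 = 19261 + 4646 = 23907
Population now: 0–9=10012, 10–19=11783, 20–29=19747, 30–39=7544, 40+=23907
After projecting period 2:
Births: 7544 * 0.486 = 3666
Band 2: 10012 * 0.958 = 9591
Band 3: 11783 * 0.968 = 11406
Band 4: 19747 * 0.943 = 18621
Band 5: 7544 * 0.935 + 23907 * 0.528 = 7054 + 12623 = 19677
Population now: 0–9=3666, 10–19=9591, 20–29=11406, 30–39=18621, 40+=19677
After projecting period 3:
Births: 18621 * 0.486 = 9050
Band 2: 3666 * 0.958 = 3512
Band 3: 9591 * 0.968 = 9284
Band 4: 11406 * 0.943 = 10756
Band 5: 18621 * 0.935 + 19677 * 0.528 = 17411 + 10389 = 27800
Population now: 0–9=9050, 10–19=3512, 20–29=9284, 30–39=10756, 40+=27800
Total after period 3: 9050 + 3512 + 9284 + 10756 + 27800 = 60402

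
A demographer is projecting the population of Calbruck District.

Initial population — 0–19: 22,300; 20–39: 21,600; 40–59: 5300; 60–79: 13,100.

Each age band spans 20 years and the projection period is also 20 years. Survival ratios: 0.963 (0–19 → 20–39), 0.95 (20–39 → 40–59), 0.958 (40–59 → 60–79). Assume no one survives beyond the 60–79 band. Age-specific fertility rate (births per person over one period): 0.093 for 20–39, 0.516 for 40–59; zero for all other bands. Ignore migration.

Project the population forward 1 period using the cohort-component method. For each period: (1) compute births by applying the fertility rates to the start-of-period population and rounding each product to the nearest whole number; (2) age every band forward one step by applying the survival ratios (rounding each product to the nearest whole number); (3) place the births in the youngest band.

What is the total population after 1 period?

Let band 1 be 0–19 through band 4 = 60–79.
[period 1]
Births: 21600 * 0.093 = 2009, 5300 * 0.516 = 2735 ⇒ total 4744
Band 2: 22300 * 0.963 = 21475
Band 3: 21600 * 0.95 = 20520
Band 4: 5300 * 0.958 = 5077
Population now: 0–19=4744, 20–39=21475, 40–59=20520, 60–79=5077
Total after period 1: 4744 + 21475 + 20520 + 5077 = 51816

51816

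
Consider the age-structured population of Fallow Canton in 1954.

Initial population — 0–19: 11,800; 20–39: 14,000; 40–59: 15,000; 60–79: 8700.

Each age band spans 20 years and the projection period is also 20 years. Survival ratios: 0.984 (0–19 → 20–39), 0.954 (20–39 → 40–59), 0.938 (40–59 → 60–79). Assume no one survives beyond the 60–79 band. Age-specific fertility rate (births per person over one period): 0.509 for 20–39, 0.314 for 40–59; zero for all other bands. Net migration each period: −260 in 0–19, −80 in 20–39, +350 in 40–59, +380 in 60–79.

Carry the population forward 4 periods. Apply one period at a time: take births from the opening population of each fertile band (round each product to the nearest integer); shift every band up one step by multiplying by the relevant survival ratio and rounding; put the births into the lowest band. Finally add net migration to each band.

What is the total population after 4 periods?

37407

(Bands numbered youngest = 1 to oldest = 4.)
Period 1.
Births: 14000 × 0.509 = 7126 ; 15000 × 0.314 = 4710 ⇒ total 11836
Band 2: 11800 × 0.984 = 11611
Band 3: 14000 × 0.954 = 13356
Band 4: 15000 × 0.938 = 14070
Net migration: Band 1 − 260 → 11576; Band 2 − 80 → 11531; Band 3 + 350 → 13706; Band 4 + 380 → 14450
→ [11576, 11531, 13706, 14450]
Period 2.
Births: 11531 × 0.509 = 5869 ; 13706 × 0.314 = 4304 ⇒ total 10173
Band 2: 11576 × 0.984 = 11391
Band 3: 11531 × 0.954 = 11001
Band 4: 13706 × 0.938 = 12856
Net migration: Band 1 − 260 → 9913; Band 2 − 80 → 11311; Band 3 + 350 → 11351; Band 4 + 380 → 13236
→ [9913, 11311, 11351, 13236]
Period 3.
Births: 11311 × 0.509 = 5757 ; 11351 × 0.314 = 3564 ⇒ total 9321
Band 2: 9913 × 0.984 = 9754
Band 3: 11311 × 0.954 = 10791
Band 4: 11351 × 0.938 = 10647
Net migration: Band 1 − 260 → 9061; Band 2 − 80 → 9674; Band 3 + 350 → 11141; Band 4 + 380 → 11027
→ [9061, 9674, 11141, 11027]
Period 4.
Births: 9674 × 0.509 = 4924 ; 11141 × 0.314 = 3498 ⇒ total 8422
Band 2: 9061 × 0.984 = 8916
Band 3: 9674 × 0.954 = 9229
Band 4: 11141 × 0.938 = 10450
Net migration: Band 1 − 260 → 8162; Band 2 − 80 → 8836; Band 3 + 350 → 9579; Band 4 + 380 → 10830
→ [8162, 8836, 9579, 10830]
Total after period 4: 8162 + 8836 + 9579 + 10830 = 37407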